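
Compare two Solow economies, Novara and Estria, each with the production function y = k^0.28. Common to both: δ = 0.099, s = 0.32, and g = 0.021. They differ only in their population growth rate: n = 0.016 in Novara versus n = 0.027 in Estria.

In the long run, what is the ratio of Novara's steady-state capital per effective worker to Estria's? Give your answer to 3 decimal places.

ratio ≈ 1.114

Steady-state k* = [s/(n + g + δ)]^(1/(1−α)), so the ratio is [ (s_N/(n + g + δ)_N) / (s_E/(n + g + δ)_E) ]^1.3889.
s_N/(n + g + δ)_N = 0.32/0.136 = 2.3529; s_E/(n + g + δ)_E = 0.32/0.147 = 2.1769.
Ratio = (2.3529/2.1769)^1.3889 = 1.0808^1.3889 ≈ 1.1140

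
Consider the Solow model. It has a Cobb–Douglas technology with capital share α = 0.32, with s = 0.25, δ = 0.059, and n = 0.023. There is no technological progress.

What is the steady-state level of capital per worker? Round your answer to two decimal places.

Steady state requires s·f(k) = (n + δ)·k, i.e. s·k^α = (n + δ)·k.
Rearranging, k^(1−α) = s / (n + δ).
k^0.68 = 0.25 / (0.023 + 0.059) = 0.25 / 0.082 = 3.0488
k* = 3.0488^(1/0.68) ≈ 5.1517

k* = 5.15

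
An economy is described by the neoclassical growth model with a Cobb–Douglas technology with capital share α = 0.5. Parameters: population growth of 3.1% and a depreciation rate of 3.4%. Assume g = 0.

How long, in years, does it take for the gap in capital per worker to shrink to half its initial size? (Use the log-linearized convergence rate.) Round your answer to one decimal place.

half-life ≈ 21.3 years

Near the steady state the convergence rate is λ = (1 − α)(n + δ).
λ = (1 − 0.5) × 0.065 = 0.5 × 0.065 = 0.0325
Half-life = ln 2 / λ = 0.6931 / 0.0325 ≈ 21.33 years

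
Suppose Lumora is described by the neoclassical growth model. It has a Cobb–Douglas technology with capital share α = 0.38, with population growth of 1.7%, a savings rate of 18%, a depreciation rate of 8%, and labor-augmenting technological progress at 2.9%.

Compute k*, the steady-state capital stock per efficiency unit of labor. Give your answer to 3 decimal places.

k* = 1.778

In steady state, investment equals break-even investment: s·k^α = (n + g + δ)·k.
Rearranging, k^(1−α) = s / (n + g + δ).
k^0.62 = 0.18 / (0.017 + 0.029 + 0.080) = 0.18 / 0.126 = 1.4286
k* = 1.4286^(1/0.62) ≈ 1.7777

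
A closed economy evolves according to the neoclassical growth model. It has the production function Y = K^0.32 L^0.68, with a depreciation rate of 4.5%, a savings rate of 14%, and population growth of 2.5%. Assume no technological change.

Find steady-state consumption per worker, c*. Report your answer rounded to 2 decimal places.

At the steady state, Δk = 0, so s·k^α = (n + δ)·k.
Dividing both sides by k: k^(1−α) = s / (n + δ).
k^0.68 = 0.14 / (0.025 + 0.045) = 0.14 / 0.070 = 2.0000
k* = 2.0000^(1/0.68) ≈ 2.7713
y* = (k*)^α = 2.7713^0.32 ≈ 1.3857
c* = (1 − s)·y* = (1 − 0.14) × 1.3857 ≈ 1.1917

c* = 1.19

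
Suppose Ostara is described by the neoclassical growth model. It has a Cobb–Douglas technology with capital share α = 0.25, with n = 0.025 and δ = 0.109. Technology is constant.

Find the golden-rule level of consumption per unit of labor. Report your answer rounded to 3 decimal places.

c_gold ≈ 0.923

At the golden rule, f'(k) = n + δ, so α·k^(α−1) = n + δ and k_gold = (α/(n + δ))^(1/(1−α)).
k_gold = (0.25/0.134)^(1/0.75) = 1.8657^1.3333 ≈ 2.2967
c_gold = f(k_gold) − (n + δ)·k_gold = 1.2311 − 0.134×2.2967 ≈ 0.9233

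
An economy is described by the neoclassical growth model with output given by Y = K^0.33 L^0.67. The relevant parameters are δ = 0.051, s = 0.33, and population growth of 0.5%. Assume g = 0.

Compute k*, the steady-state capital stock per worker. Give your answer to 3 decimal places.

k* = 14.117

Steady state requires s·f(k) = (n + δ)·k, i.e. s·k^α = (n + δ)·k.
Dividing both sides by k: k^(1−α) = s / (n + δ).
k^0.67 = 0.33 / (0.005 + 0.051) = 0.33 / 0.056 = 5.8929
k* = 5.8929^(1/0.67) ≈ 14.1171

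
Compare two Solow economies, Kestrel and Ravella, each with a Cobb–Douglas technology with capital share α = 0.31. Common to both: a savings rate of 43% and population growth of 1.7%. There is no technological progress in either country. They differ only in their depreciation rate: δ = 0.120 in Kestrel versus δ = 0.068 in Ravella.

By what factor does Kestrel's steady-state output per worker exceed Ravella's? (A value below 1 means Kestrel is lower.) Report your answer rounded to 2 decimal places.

Steady-state y* = [s/(n + δ)]^(α/(1−α)), so the ratio is [ (s_K/(n + δ)_K) / (s_R/(n + δ)_R) ]^0.4493.
s_K/(n + δ)_K = 0.43/0.137 = 3.1387; s_R/(n + δ)_R = 0.43/0.085 = 5.0588.
Ratio = (3.1387/5.0588)^0.4493 = 0.6204^0.4493 ≈ 0.8070

ratio ≈ 0.81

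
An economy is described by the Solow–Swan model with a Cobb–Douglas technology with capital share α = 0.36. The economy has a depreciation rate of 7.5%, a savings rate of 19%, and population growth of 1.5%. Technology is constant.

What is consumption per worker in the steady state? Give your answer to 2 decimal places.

At the steady state, Δk = 0, so s·k^α = (n + δ)·k.
Rearranging, k^(1−α) = s / (n + δ).
k^0.64 = 0.19 / (0.015 + 0.075) = 0.19 / 0.090 = 2.1111
k* = 2.1111^(1/0.64) ≈ 3.2140
y* = (k*)^α = 3.2140^0.36 ≈ 1.5224
c* = (1 − s)·y* = (1 − 0.19) × 1.5224 ≈ 1.2331

c* = 1.23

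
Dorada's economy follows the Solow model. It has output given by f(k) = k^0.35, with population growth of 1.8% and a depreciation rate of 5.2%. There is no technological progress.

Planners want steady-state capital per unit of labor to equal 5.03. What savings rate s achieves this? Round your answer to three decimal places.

s ≈ 0.200

In steady state, investment equals break-even investment: s·k^α = (n + δ)·k.
So s / (n + δ) = (k*)^(1−α) = 5.03^0.65 = 2.8577.
Therefore s = 2.8577 × (n + δ) = 2.8577 × 0.070 = 0.2000.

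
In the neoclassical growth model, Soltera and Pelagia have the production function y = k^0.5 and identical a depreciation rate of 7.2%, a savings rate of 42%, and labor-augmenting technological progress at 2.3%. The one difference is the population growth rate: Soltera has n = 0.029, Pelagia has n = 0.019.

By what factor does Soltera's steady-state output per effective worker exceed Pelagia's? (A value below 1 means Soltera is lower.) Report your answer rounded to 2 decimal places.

Steady-state y* = [s/(n + g + δ)]^(α/(1−α)), so the ratio is [ (s_S/(n + g + δ)_S) / (s_P/(n + g + δ)_P) ]^1.
s_S/(n + g + δ)_S = 0.42/0.124 = 3.3871; s_P/(n + g + δ)_P = 0.42/0.114 = 3.6842.
Ratio = (3.3871/3.6842)^1 = 0.9194^1 ≈ 0.9194

y*_S / y*_P ≈ 0.92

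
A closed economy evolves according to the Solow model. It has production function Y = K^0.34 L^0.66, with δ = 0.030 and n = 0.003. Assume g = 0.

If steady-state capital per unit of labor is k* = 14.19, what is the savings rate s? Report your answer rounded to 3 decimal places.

s ≈ 0.190

At the steady state, Δk = 0, so s·k^α = (n + δ)·k.
So s / (n + δ) = (k*)^(1−α) = 14.19^0.66 = 5.7585.
Therefore s = 5.7585 × (n + δ) = 5.7585 × 0.033 = 0.1900.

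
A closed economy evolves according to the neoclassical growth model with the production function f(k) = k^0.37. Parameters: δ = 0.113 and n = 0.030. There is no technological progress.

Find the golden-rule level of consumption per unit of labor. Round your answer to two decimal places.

At the golden rule, f'(k) = n + δ, so α·k^(α−1) = n + δ and k_gold = (α/(n + δ))^(1/(1−α)).
k_gold = (0.37/0.143)^(1/0.63) = 2.5874^1.5873 ≈ 4.5221
c_gold = f(k_gold) − (n + δ)·k_gold = 1.7477 − 0.143×4.5221 ≈ 1.1010

c_gold ≈ 1.10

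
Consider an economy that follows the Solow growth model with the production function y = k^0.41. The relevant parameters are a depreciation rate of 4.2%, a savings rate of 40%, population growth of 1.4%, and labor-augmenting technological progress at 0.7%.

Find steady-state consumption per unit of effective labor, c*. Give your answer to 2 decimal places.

c* ≈ 2.17

Steady state requires s·f(k) = (n + g + δ)·k, i.e. s·k^α = (n + g + δ)·k.
Rearranging, k^(1−α) = s / (n + g + δ).
k^0.59 = 0.40 / (0.014 + 0.007 + 0.042) = 0.40 / 0.063 = 6.3492
k* = 6.3492^(1/0.59) ≈ 22.9372
y* = (k*)^α = 22.9372^0.41 ≈ 3.6126
c* = (1 − s)·y* = (1 − 0.40) × 3.6126 ≈ 2.1676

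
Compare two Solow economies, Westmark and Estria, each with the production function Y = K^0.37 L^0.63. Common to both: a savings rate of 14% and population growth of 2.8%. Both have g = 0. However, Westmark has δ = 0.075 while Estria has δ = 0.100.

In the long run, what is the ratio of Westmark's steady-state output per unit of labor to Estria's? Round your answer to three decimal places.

y*_W / y*_E ≈ 1.136

Steady-state y* = [s/(n + δ)]^(α/(1−α)), so the ratio is [ (s_W/(n + δ)_W) / (s_E/(n + δ)_E) ]^0.5873.
s_W/(n + δ)_W = 0.14/0.103 = 1.3592; s_E/(n + δ)_E = 0.14/0.128 = 1.0938.
Ratio = (1.3592/1.0938)^0.5873 = 1.2426^0.5873 ≈ 1.1361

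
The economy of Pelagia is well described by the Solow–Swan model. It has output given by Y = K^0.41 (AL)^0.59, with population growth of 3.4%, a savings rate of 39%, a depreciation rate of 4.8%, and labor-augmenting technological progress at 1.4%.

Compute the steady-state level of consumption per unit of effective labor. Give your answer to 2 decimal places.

c* = 1.62

At the steady state, Δk = 0, so s·k^α = (n + g + δ)·k.
Dividing both sides by k: k^(1−α) = s / (n + g + δ).
k^0.59 = 0.39 / (0.034 + 0.014 + 0.048) = 0.39 / 0.096 = 4.0625
k* = 4.0625^(1/0.59) ≈ 10.7610
y* = (k*)^α = 10.7610^0.41 ≈ 2.6489
c* = (1 − s)·y* = (1 − 0.39) × 2.6489 ≈ 1.6158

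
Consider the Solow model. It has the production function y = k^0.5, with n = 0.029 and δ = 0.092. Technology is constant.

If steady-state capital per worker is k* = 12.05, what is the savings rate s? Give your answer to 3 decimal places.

In steady state, investment equals break-even investment: s·k^α = (n + δ)·k.
So s / (n + δ) = (k*)^(1−α) = 12.05^0.5 = 3.4713.
Therefore s = 3.4713 × (n + δ) = 3.4713 × 0.121 = 0.4200.

s ≈ 0.420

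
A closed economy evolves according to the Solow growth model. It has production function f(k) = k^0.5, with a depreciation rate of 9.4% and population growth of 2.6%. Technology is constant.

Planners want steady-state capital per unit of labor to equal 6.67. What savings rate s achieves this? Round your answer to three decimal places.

At the steady state, Δk = 0, so s·k^α = (n + δ)·k.
So s / (n + δ) = (k*)^(1−α) = 6.67^0.5 = 2.5826.
Therefore s = 2.5826 × (n + δ) = 2.5826 × 0.120 = 0.3099.

s ≈ 0.310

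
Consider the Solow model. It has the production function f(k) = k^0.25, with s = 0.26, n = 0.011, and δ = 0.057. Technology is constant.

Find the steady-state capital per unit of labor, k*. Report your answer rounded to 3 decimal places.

k* = 5.979

Steady state requires s·f(k) = (n + δ)·k, i.e. s·k^α = (n + δ)·k.
Dividing both sides by k: k^(1−α) = s / (n + δ).
k^0.75 = 0.26 / (0.011 + 0.057) = 0.26 / 0.068 = 3.8235
k* = 3.8235^(1/0.75) ≈ 5.9788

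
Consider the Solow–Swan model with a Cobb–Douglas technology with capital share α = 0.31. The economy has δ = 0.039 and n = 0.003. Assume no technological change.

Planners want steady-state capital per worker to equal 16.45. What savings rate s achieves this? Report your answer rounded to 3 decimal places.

Steady state requires s·f(k) = (n + δ)·k, i.e. s·k^α = (n + δ)·k.
So s / (n + δ) = (k*)^(1−α) = 16.45^0.69 = 6.9049.
Therefore s = 6.9049 × (n + δ) = 6.9049 × 0.042 = 0.2900.

s ≈ 0.290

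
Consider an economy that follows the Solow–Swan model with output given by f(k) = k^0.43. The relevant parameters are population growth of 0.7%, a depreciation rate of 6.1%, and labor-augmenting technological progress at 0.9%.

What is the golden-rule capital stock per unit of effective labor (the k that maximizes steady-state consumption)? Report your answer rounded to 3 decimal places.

k_gold ≈ 20.440

The golden rule sets f'(k) = n + g + δ, i.e. α·k^(α−1) = n + g + δ.
So k^(1−α) = α / (n + g + δ) = 0.43 / 0.077 = 5.5844.
k_gold = 5.5844^(1/0.57) ≈ 20.4402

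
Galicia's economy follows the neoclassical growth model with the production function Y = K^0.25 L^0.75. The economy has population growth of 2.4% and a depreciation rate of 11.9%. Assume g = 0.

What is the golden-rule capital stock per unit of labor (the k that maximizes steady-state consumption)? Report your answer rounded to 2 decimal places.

The golden rule sets f'(k) = n + δ, i.e. α·k^(α−1) = n + δ.
So k^(1−α) = α / (n + δ) = 0.25 / 0.143 = 1.7483.
k_gold = 1.7483^(1/0.75) ≈ 2.1061

k_gold ≈ 2.11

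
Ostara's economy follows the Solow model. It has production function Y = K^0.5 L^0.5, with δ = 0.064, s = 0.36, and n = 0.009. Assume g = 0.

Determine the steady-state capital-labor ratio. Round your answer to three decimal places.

k* ≈ 24.320

In steady state, investment equals break-even investment: s·k^α = (n + δ)·k.
Dividing both sides by k: k^(1−α) = s / (n + δ).
k^0.5 = 0.36 / (0.009 + 0.064) = 0.36 / 0.073 = 4.9315
k* = 4.9315^(1/0.5) ≈ 24.3197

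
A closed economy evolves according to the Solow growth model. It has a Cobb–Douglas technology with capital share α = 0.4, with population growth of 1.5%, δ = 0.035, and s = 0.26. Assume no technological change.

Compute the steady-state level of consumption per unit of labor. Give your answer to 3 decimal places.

In steady state, investment equals break-even investment: s·k^α = (n + δ)·k.
Rearranging, k^(1−α) = s / (n + δ).
k^0.6 = 0.26 / (0.015 + 0.035) = 0.26 / 0.050 = 5.2000
k* = 5.2000^(1/0.6) ≈ 15.6077
y* = (k*)^α = 15.6077^0.4 ≈ 3.0015
c* = (1 − s)·y* = (1 − 0.26) × 3.0015 ≈ 2.2211

c* ≈ 2.221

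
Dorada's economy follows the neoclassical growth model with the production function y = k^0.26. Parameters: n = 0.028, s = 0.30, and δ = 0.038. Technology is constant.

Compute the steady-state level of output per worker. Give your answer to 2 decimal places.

In steady state, investment equals break-even investment: s·k^α = (n + δ)·k.
Rearranging, k^(1−α) = s / (n + δ).
k^0.74 = 0.30 / (0.028 + 0.038) = 0.30 / 0.066 = 4.5455
k* = 4.5455^(1/0.74) ≈ 7.7379
y* = (k*)^α = 7.7379^0.26 ≈ 1.7023

y* ≈ 1.70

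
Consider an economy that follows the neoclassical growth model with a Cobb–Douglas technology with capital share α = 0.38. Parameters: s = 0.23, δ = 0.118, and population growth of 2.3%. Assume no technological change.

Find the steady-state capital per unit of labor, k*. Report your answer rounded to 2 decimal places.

In steady state, investment equals break-even investment: s·k^α = (n + δ)·k.
Rearranging, k^(1−α) = s / (n + δ).
k^0.62 = 0.23 / (0.023 + 0.118) = 0.23 / 0.141 = 1.6312
k* = 1.6312^(1/0.62) ≈ 2.2017

k* ≈ 2.20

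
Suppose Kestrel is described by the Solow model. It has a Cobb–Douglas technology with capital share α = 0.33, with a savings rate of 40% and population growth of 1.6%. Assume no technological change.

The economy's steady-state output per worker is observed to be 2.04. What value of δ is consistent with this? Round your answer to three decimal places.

At the steady state, Δk = 0, so s·k^α = (n + δ)·k.
Since y* = [s/(n + δ)]^(α/(1−α)), we have s/(n + δ) = (y*)^((1−α)/α) = 2.04^2.0303 = 4.2525.
Therefore n + δ = s / 4.2525 = 0.40 / 4.2525 = 0.0941, so δ = 0.0941 − 0.016 = 0.0781.

δ ≈ 0.078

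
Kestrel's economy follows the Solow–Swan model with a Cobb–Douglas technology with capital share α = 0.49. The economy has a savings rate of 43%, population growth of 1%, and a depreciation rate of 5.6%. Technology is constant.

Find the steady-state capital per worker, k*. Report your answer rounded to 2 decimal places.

Steady state requires s·f(k) = (n + δ)·k, i.e. s·k^α = (n + δ)·k.
Rearranging, k^(1−α) = s / (n + δ).
k^0.51 = 0.43 / (0.010 + 0.056) = 0.43 / 0.066 = 6.5152
k* = 6.5152^(1/0.51) ≈ 39.4400

k* = 39.44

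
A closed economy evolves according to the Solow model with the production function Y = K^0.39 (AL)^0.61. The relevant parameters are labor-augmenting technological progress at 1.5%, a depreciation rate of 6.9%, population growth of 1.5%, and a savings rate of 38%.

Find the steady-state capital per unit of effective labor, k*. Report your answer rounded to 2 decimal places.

In steady state, investment equals break-even investment: s·k^α = (n + g + δ)·k.
Dividing both sides by k: k^(1−α) = s / (n + g + δ).
k^0.61 = 0.38 / (0.015 + 0.015 + 0.069) = 0.38 / 0.099 = 3.8384
k* = 3.8384^(1/0.61) ≈ 9.0703

k* = 9.07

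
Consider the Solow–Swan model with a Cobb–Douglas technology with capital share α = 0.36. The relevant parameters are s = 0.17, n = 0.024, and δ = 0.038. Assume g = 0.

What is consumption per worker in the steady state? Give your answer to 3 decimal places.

c* = 1.464

In steady state, investment equals break-even investment: s·k^α = (n + δ)·k.
Rearranging, k^(1−α) = s / (n + δ).
k^0.64 = 0.17 / (0.024 + 0.038) = 0.17 / 0.062 = 2.7419
k* = 2.7419^(1/0.64) ≈ 4.8357
y* = (k*)^α = 4.8357^0.36 ≈ 1.7636
c* = (1 − s)·y* = (1 − 0.17) × 1.7636 ≈ 1.4638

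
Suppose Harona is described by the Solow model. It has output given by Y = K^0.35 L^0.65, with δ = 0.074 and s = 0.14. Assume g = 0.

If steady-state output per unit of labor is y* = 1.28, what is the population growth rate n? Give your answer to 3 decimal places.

At the steady state, Δk = 0, so s·k^α = (n + δ)·k.
Since y* = [s/(n + δ)]^(α/(1−α)), we have s/(n + δ) = (y*)^((1−α)/α) = 1.28^1.8571 = 1.5816.
Therefore n + δ = s / 1.5816 = 0.14 / 1.5816 = 0.0885, so n = 0.0885 − 0.074 = 0.0145.

n ≈ 0.015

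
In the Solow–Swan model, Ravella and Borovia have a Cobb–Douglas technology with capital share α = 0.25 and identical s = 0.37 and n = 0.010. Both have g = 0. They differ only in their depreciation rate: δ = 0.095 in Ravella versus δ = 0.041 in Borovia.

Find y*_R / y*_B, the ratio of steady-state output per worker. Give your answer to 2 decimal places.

ratio ≈ 0.79

Steady-state y* = [s/(n + δ)]^(α/(1−α)), so the ratio is [ (s_R/(n + δ)_R) / (s_B/(n + δ)_B) ]^0.3333.
s_R/(n + δ)_R = 0.37/0.105 = 3.5238; s_B/(n + δ)_B = 0.37/0.051 = 7.2549.
Ratio = (3.5238/7.2549)^0.3333 = 0.4857^0.3333 ≈ 0.7861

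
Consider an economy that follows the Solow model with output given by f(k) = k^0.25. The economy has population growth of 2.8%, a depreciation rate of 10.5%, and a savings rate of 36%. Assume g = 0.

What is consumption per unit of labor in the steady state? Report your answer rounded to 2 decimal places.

Steady state requires s·f(k) = (n + δ)·k, i.e. s·k^α = (n + δ)·k.
Dividing both sides by k: k^(1−α) = s / (n + δ).
k^0.75 = 0.36 / (0.028 + 0.105) = 0.36 / 0.133 = 2.7068
k* = 2.7068^(1/0.75) ≈ 3.7723
y* = (k*)^α = 3.7723^0.25 ≈ 1.3936
c* = (1 − s)·y* = (1 − 0.36) × 1.3936 ≈ 0.8919

c* ≈ 0.89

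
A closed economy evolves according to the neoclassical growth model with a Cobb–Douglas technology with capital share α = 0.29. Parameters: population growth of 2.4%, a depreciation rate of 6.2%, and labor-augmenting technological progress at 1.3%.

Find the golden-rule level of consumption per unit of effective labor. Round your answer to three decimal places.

c_gold ≈ 1.101

At the golden rule, f'(k) = n + g + δ, so α·k^(α−1) = n + g + δ and k_gold = (α/(n + g + δ))^(1/(1−α)).
k_gold = (0.29/0.099)^(1/0.71) = 2.9293^1.4085 ≈ 4.5440
c_gold = f(k_gold) − (n + g + δ)·k_gold = 1.5512 − 0.099×4.5440 ≈ 1.1013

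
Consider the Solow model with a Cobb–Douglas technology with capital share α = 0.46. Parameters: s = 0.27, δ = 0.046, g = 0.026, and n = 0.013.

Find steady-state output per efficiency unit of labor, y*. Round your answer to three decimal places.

y* ≈ 2.677

At the steady state, Δk = 0, so s·k^α = (n + g + δ)·k.
Dividing both sides by k: k^(1−α) = s / (n + g + δ).
k^0.54 = 0.27 / (0.013 + 0.026 + 0.046) = 0.27 / 0.085 = 3.1765
k* = 3.1765^(1/0.54) ≈ 8.5023
y* = (k*)^α = 8.5023^0.46 ≈ 2.6766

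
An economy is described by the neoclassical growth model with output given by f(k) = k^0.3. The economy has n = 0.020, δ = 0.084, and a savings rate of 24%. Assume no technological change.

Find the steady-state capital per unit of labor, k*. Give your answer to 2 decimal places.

k* ≈ 3.30

In steady state, investment equals break-even investment: s·k^α = (n + δ)·k.
Dividing both sides by k: k^(1−α) = s / (n + δ).
k^0.7 = 0.24 / (0.020 + 0.084) = 0.24 / 0.104 = 2.3077
k* = 2.3077^(1/0.7) ≈ 3.3024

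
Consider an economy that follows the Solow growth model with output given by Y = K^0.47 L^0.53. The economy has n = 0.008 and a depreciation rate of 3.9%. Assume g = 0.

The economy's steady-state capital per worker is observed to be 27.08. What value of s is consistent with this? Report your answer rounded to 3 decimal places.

Steady state requires s·f(k) = (n + δ)·k, i.e. s·k^α = (n + δ)·k.
So s / (n + δ) = (k*)^(1−α) = 27.08^0.53 = 5.7452.
Therefore s = 5.7452 × (n + δ) = 5.7452 × 0.047 = 0.2700.

s ≈ 0.270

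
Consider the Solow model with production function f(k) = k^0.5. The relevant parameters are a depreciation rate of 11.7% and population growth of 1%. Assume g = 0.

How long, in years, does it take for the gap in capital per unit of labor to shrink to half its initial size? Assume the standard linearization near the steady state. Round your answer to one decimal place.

about 10.9 years

Near the steady state the convergence rate is λ = (1 − α)(n + δ).
λ = (1 − 0.5) × 0.127 = 0.5 × 0.127 = 0.0635
Half-life = ln 2 / λ = 0.6931 / 0.0635 ≈ 10.91 years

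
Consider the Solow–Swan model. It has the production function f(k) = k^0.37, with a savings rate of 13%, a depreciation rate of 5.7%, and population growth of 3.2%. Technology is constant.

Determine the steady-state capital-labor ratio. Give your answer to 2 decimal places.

k* ≈ 1.82

Steady state requires s·f(k) = (n + δ)·k, i.e. s·k^α = (n + δ)·k.
Dividing both sides by k: k^(1−α) = s / (n + δ).
k^0.63 = 0.13 / (0.032 + 0.057) = 0.13 / 0.089 = 1.4607
k* = 1.4607^(1/0.63) ≈ 1.8248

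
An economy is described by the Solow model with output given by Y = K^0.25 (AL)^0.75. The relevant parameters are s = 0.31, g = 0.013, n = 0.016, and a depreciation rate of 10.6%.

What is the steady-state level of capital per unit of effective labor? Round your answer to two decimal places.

At the steady state, Δk = 0, so s·k^α = (n + g + δ)·k.
Dividing both sides by k: k^(1−α) = s / (n + g + δ).
k^0.75 = 0.31 / (0.016 + 0.013 + 0.106) = 0.31 / 0.135 = 2.2963
k* = 2.2963^(1/0.75) ≈ 3.0295

k* ≈ 3.03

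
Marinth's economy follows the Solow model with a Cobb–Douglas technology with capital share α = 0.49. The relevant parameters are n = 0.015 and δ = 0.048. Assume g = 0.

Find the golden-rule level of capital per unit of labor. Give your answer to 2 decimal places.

k_gold ≈ 55.82

The golden rule sets f'(k) = n + δ, i.e. α·k^(α−1) = n + δ.
So k^(1−α) = α / (n + δ) = 0.49 / 0.063 = 7.7778.
k_gold = 7.7778^(1/0.51) ≈ 55.8185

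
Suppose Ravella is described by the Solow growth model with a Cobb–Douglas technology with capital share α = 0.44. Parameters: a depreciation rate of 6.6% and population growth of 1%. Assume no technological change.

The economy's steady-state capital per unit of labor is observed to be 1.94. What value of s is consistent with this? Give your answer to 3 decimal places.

s ≈ 0.110

Steady state requires s·f(k) = (n + δ)·k, i.e. s·k^α = (n + δ)·k.
So s / (n + δ) = (k*)^(1−α) = 1.94^0.56 = 1.4493.
Therefore s = 1.4493 × (n + δ) = 1.4493 × 0.076 = 0.1101.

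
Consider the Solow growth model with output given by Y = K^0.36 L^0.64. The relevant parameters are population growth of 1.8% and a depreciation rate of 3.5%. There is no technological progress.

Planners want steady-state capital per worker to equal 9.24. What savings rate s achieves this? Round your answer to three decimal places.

s ≈ 0.220

Steady state requires s·f(k) = (n + δ)·k, i.e. s·k^α = (n + δ)·k.
So s / (n + δ) = (k*)^(1−α) = 9.24^0.64 = 4.1498.
Therefore s = 4.1498 × (n + δ) = 4.1498 × 0.053 = 0.2199.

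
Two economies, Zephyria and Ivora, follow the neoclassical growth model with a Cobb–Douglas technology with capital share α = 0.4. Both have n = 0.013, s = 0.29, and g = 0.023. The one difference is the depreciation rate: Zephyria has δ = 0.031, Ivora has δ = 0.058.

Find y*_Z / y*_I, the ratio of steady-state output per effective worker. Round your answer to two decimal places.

ratio ≈ 1.25

Steady-state y* = [s/(n + g + δ)]^(α/(1−α)), so the ratio is [ (s_Z/(n + g + δ)_Z) / (s_I/(n + g + δ)_I) ]^0.6667.
s_Z/(n + g + δ)_Z = 0.29/0.067 = 4.3284; s_I/(n + g + δ)_I = 0.29/0.094 = 3.0851.
Ratio = (4.3284/3.0851)^0.6667 = 1.4030^0.6667 ≈ 1.2533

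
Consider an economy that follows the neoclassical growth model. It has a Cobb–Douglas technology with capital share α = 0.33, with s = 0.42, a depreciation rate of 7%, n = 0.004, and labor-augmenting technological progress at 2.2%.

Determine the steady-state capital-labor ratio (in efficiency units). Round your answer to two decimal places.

k* ≈ 9.05

At the steady state, Δk = 0, so s·k^α = (n + g + δ)·k.
Dividing both sides by k: k^(1−α) = s / (n + g + δ).
k^0.67 = 0.42 / (0.004 + 0.022 + 0.070) = 0.42 / 0.096 = 4.3750
k* = 4.3750^(1/0.67) ≈ 9.0507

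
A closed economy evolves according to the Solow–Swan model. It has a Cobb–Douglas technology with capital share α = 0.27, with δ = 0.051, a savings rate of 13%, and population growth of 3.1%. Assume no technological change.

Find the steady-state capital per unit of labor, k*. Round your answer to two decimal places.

At the steady state, Δk = 0, so s·k^α = (n + δ)·k.
Rearranging, k^(1−α) = s / (n + δ).
k^0.73 = 0.13 / (0.031 + 0.051) = 0.13 / 0.082 = 1.5854
k* = 1.5854^(1/0.73) ≈ 1.8800

k* = 1.88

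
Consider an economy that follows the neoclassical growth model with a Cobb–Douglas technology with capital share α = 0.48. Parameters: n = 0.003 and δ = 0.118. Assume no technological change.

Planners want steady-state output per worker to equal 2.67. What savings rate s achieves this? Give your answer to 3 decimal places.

s ≈ 0.351

At the steady state, Δk = 0, so s·k^α = (n + δ)·k.
Since y* = [s/(n + δ)]^(α/(1−α)), we have s/(n + δ) = (y*)^((1−α)/α) = 2.67^1.0833 = 2.8976.
Therefore s = 2.8976 × (n + δ) = 2.8976 × 0.121 = 0.3506.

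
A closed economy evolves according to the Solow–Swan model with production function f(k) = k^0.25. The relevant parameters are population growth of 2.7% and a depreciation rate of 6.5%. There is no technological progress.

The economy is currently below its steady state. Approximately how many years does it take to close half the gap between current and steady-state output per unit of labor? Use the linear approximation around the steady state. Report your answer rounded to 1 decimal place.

Near the steady state the convergence rate is λ = (1 − α)(n + δ).
λ = (1 − 0.25) × 0.092 = 0.75 × 0.092 = 0.0690
Half-life = ln 2 / λ = 0.6931 / 0.0690 ≈ 10.04 years

about 10.0 years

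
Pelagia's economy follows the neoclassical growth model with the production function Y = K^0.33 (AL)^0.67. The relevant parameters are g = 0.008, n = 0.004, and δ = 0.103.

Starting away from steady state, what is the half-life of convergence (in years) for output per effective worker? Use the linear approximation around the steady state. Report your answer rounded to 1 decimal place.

Near the steady state the convergence rate is λ = (1 − α)(n + g + δ).
λ = (1 − 0.33) × 0.115 = 0.67 × 0.115 = 0.07705
Half-life = ln 2 / λ = 0.6931 / 0.07705 ≈ 9.00 years

t_½ ≈ 9.0 years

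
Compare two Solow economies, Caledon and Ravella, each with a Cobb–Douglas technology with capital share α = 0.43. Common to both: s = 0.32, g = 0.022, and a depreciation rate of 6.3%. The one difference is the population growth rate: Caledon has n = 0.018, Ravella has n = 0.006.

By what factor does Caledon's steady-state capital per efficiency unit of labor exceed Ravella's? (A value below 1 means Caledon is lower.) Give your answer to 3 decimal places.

k*_C / k*_R ≈ 0.805

Steady-state k* = [s/(n + g + δ)]^(1/(1−α)), so the ratio is [ (s_C/(n + g + δ)_C) / (s_R/(n + g + δ)_R) ]^1.7544.
s_C/(n + g + δ)_C = 0.32/0.103 = 3.1068; s_R/(n + g + δ)_R = 0.32/0.091 = 3.5165.
Ratio = (3.1068/3.5165)^1.7544 = 0.8835^1.7544 ≈ 0.8047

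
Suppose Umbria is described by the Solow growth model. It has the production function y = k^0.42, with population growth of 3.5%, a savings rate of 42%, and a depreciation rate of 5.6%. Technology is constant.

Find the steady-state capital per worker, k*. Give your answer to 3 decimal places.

At the steady state, Δk = 0, so s·k^α = (n + δ)·k.
Dividing both sides by k: k^(1−α) = s / (n + δ).
k^0.58 = 0.42 / (0.035 + 0.056) = 0.42 / 0.091 = 4.6154
k* = 4.6154^(1/0.58) ≈ 13.9697

k* ≈ 13.970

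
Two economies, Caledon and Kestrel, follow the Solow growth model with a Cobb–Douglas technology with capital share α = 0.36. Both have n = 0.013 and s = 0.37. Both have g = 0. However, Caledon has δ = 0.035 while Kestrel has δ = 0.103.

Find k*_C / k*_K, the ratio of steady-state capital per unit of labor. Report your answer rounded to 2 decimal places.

k*_C / k*_K ≈ 3.97

Steady-state k* = [s/(n + δ)]^(1/(1−α)), so the ratio is [ (s_C/(n + δ)_C) / (s_K/(n + δ)_K) ]^1.5625.
s_C/(n + δ)_C = 0.37/0.048 = 7.7083; s_K/(n + δ)_K = 0.37/0.116 = 3.1897.
Ratio = (7.7083/3.1897)^1.5625 = 2.4166^1.5625 ≈ 3.9697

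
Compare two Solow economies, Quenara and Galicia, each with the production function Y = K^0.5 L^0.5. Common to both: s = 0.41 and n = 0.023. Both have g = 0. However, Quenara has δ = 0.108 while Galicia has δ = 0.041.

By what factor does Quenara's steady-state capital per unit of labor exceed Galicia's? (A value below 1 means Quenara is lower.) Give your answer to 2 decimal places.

k*_Q / k*_G ≈ 0.24

Steady-state k* = [s/(n + δ)]^(1/(1−α)), so the ratio is [ (s_Q/(n + δ)_Q) / (s_G/(n + δ)_G) ]^2.
s_Q/(n + δ)_Q = 0.41/0.131 = 3.1298; s_G/(n + δ)_G = 0.41/0.064 = 6.4063.
Ratio = (3.1298/6.4063)^2 = 0.4886^2 ≈ 0.2387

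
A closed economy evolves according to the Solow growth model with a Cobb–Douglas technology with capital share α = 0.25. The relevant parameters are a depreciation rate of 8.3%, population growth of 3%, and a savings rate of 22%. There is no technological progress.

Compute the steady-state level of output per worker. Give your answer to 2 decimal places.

Steady state requires s·f(k) = (n + δ)·k, i.e. s·k^α = (n + δ)·k.
Dividing both sides by k: k^(1−α) = s / (n + δ).
k^0.75 = 0.22 / (0.030 + 0.083) = 0.22 / 0.113 = 1.9469
k* = 1.9469^(1/0.75) ≈ 2.4310
y* = (k*)^α = 2.4310^0.25 ≈ 1.2487

y* ≈ 1.25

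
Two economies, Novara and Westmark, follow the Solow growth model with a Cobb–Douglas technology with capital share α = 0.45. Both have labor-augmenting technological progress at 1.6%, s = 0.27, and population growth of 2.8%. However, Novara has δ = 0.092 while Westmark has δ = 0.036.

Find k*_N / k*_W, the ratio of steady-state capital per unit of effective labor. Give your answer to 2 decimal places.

Steady-state k* = [s/(n + g + δ)]^(1/(1−α)), so the ratio is [ (s_N/(n + g + δ)_N) / (s_W/(n + g + δ)_W) ]^1.8182.
s_N/(n + g + δ)_N = 0.27/0.136 = 1.9853; s_W/(n + g + δ)_W = 0.27/0.080 = 3.3750.
Ratio = (1.9853/3.3750)^1.8182 = 0.5882^1.8182 ≈ 0.3810

k*_N / k*_W ≈ 0.38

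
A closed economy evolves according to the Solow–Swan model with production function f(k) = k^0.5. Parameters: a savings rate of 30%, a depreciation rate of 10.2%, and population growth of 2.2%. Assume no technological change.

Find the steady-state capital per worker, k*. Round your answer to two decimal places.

k* = 5.85

At the steady state, Δk = 0, so s·k^α = (n + δ)·k.
Rearranging, k^(1−α) = s / (n + δ).
k^0.5 = 0.30 / (0.022 + 0.102) = 0.30 / 0.124 = 2.4194
k* = 2.4194^(1/0.5) ≈ 5.8535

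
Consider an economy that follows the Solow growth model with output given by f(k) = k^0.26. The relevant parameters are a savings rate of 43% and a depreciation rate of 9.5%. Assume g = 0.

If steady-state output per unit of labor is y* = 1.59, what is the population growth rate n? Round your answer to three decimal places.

n ≈ 0.020

Steady state requires s·f(k) = (n + δ)·k, i.e. s·k^α = (n + δ)·k.
Since y* = [s/(n + δ)]^(α/(1−α)), we have s/(n + δ) = (y*)^((1−α)/α) = 1.59^2.8462 = 3.7430.
Therefore n + δ = s / 3.7430 = 0.43 / 3.7430 = 0.1149, so n = 0.1149 − 0.095 = 0.0199.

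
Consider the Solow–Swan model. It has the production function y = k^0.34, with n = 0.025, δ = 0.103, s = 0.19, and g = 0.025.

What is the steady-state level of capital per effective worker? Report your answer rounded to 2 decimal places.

In steady state, investment equals break-even investment: s·k^α = (n + g + δ)·k.
Dividing both sides by k: k^(1−α) = s / (n + g + δ).
k^0.66 = 0.19 / (0.025 + 0.025 + 0.103) = 0.19 / 0.153 = 1.2418
k* = 1.2418^(1/0.66) ≈ 1.3884

k* ≈ 1.39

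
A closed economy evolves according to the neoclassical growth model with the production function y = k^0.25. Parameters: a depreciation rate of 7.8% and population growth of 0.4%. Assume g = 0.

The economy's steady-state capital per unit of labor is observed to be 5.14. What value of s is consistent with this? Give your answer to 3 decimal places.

At the steady state, Δk = 0, so s·k^α = (n + δ)·k.
So s / (n + δ) = (k*)^(1−α) = 5.14^0.75 = 3.4137.
Therefore s = 3.4137 × (n + δ) = 3.4137 × 0.082 = 0.2799.

s ≈ 0.280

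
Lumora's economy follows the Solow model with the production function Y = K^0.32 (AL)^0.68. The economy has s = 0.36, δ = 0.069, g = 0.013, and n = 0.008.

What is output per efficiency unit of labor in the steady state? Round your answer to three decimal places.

y* = 1.920

Steady state requires s·f(k) = (n + g + δ)·k, i.e. s·k^α = (n + g + δ)·k.
Rearranging, k^(1−α) = s / (n + g + δ).
k^0.68 = 0.36 / (0.008 + 0.013 + 0.069) = 0.36 / 0.090 = 4.0000
k* = 4.0000^(1/0.68) ≈ 7.6804
y* = (k*)^α = 7.6804^0.32 ≈ 1.9201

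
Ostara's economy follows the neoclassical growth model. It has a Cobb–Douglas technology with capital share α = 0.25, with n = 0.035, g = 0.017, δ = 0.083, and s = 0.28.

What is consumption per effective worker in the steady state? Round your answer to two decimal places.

c* ≈ 0.92

At the steady state, Δk = 0, so s·k^α = (n + g + δ)·k.
Rearranging, k^(1−α) = s / (n + g + δ).
k^0.75 = 0.28 / (0.035 + 0.017 + 0.083) = 0.28 / 0.135 = 2.0741
k* = 2.0741^(1/0.75) ≈ 2.6451
y* = (k*)^α = 2.6451^0.25 ≈ 1.2753
c* = (1 − s)·y* = (1 − 0.28) × 1.2753 ≈ 0.9182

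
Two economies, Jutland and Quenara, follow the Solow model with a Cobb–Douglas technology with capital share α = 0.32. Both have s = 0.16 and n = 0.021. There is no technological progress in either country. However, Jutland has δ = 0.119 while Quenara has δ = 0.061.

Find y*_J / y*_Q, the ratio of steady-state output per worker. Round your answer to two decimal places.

Steady-state y* = [s/(n + δ)]^(α/(1−α)), so the ratio is [ (s_J/(n + δ)_J) / (s_Q/(n + δ)_Q) ]^0.4706.
s_J/(n + δ)_J = 0.16/0.140 = 1.1429; s_Q/(n + δ)_Q = 0.16/0.082 = 1.9512.
Ratio = (1.1429/1.9512)^0.4706 = 0.5857^0.4706 ≈ 0.7774

y*_J / y*_Q ≈ 0.78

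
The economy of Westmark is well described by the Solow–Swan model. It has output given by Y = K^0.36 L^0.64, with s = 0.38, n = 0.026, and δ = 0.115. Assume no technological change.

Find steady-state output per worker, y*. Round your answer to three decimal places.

y* ≈ 1.747

At the steady state, Δk = 0, so s·k^α = (n + δ)·k.
Rearranging, k^(1−α) = s / (n + δ).
k^0.64 = 0.38 / (0.026 + 0.115) = 0.38 / 0.141 = 2.6950
k* = 2.6950^(1/0.64) ≈ 4.7070
y* = (k*)^α = 4.7070^0.36 ≈ 1.7466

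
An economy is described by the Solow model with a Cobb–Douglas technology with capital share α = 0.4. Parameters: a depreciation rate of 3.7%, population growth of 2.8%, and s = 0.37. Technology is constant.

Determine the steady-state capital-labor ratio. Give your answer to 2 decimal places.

k* = 18.15

Steady state requires s·f(k) = (n + δ)·k, i.e. s·k^α = (n + δ)·k.
Rearranging, k^(1−α) = s / (n + δ).
k^0.6 = 0.37 / (0.028 + 0.037) = 0.37 / 0.065 = 5.6923
k* = 5.6923^(1/0.6) ≈ 18.1473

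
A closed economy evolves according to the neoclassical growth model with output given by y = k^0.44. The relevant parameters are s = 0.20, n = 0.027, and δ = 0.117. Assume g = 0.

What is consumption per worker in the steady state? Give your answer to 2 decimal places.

c* ≈ 1.04

In steady state, investment equals break-even investment: s·k^α = (n + δ)·k.
Dividing both sides by k: k^(1−α) = s / (n + δ).
k^0.56 = 0.20 / (0.027 + 0.117) = 0.20 / 0.144 = 1.3889
k* = 1.3889^(1/0.56) ≈ 1.7979
y* = (k*)^α = 1.7979^0.44 ≈ 1.2945
c* = (1 − s)·y* = (1 − 0.20) × 1.2945 ≈ 1.0356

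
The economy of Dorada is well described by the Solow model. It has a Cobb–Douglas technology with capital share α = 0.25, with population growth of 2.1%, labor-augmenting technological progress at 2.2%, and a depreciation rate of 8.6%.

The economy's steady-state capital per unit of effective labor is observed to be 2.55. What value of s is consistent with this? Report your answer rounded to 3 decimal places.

Steady state requires s·f(k) = (n + g + δ)·k, i.e. s·k^α = (n + g + δ)·k.
So s / (n + g + δ) = (k*)^(1−α) = 2.55^0.75 = 2.0179.
Therefore s = 2.0179 × (n + g + δ) = 2.0179 × 0.129 = 0.2603.

s ≈ 0.260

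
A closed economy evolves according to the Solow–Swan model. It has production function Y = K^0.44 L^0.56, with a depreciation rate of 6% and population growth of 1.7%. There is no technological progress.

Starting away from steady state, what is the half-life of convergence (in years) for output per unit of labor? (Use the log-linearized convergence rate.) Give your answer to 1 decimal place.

half-life ≈ 16.1 years

Near the steady state the convergence rate is λ = (1 − α)(n + δ).
λ = (1 − 0.44) × 0.077 = 0.56 × 0.077 = 0.04312
Half-life = ln 2 / λ = 0.6931 / 0.04312 ≈ 16.07 years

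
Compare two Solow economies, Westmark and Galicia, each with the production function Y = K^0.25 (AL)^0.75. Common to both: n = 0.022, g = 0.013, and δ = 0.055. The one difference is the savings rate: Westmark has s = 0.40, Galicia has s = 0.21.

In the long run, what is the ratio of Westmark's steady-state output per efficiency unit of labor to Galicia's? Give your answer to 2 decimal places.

y*_W / y*_G ≈ 1.24

Steady-state y* = [s/(n + g + δ)]^(α/(1−α)), so the ratio is [ (s_W/(n + g + δ)_W) / (s_G/(n + g + δ)_G) ]^0.3333.
s_W/(n + g + δ)_W = 0.40/0.090 = 4.4444; s_G/(n + g + δ)_G = 0.21/0.090 = 2.3333.
Ratio = (4.4444/2.3333)^0.3333 = 1.9048^0.3333 ≈ 1.2396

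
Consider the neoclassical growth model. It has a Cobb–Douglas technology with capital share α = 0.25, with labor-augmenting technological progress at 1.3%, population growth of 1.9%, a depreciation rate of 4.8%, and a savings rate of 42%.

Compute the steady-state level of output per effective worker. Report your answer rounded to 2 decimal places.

y* = 1.74

At the steady state, Δk = 0, so s·k^α = (n + g + δ)·k.
Dividing both sides by k: k^(1−α) = s / (n + g + δ).
k^0.75 = 0.42 / (0.019 + 0.013 + 0.048) = 0.42 / 0.080 = 5.2500
k* = 5.2500^(1/0.75) ≈ 9.1246
y* = (k*)^α = 9.1246^0.25 ≈ 1.7380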